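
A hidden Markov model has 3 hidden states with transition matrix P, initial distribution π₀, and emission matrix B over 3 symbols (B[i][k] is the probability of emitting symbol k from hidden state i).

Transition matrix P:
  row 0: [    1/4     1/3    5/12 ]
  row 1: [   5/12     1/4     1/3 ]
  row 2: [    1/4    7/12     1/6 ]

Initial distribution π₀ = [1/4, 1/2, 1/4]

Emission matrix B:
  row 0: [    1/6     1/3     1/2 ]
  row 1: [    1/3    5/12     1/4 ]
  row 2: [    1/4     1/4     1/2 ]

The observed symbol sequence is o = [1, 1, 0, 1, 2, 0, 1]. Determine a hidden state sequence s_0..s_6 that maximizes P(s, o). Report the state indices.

t=0: δ = [8.333e-02, 2.083e-01, 6.250e-02]  (obs o_0=1)
t=1: δ = [2.894e-02, 2.170e-02, 1.736e-02]  ψ = [1, 1, 1]  (obs o_1=1)
t=2: δ = [1.507e-03, 3.376e-03, 3.014e-03]  ψ = [1, 2, 0]  (obs o_2=0)
t=3: δ = [4.689e-04, 7.326e-04, 2.813e-04]  ψ = [1, 2, 1]  (obs o_3=1)
t=4: δ = [1.526e-04, 4.579e-05, 1.221e-04]  ψ = [1, 1, 1]  (obs o_4=2)
t=5: δ = [6.359e-06, 2.374e-05, 1.590e-05]  ψ = [0, 2, 0]  (obs o_5=0)
t=6: δ = [3.297e-06, 3.864e-06, 1.978e-06]  ψ = [1, 2, 1]  (obs o_6=1)
backtrack: best end state = 1; path = [1, 0, 2, 1, 0, 2, 1]

path = [1, 0, 2, 1, 0, 2, 1]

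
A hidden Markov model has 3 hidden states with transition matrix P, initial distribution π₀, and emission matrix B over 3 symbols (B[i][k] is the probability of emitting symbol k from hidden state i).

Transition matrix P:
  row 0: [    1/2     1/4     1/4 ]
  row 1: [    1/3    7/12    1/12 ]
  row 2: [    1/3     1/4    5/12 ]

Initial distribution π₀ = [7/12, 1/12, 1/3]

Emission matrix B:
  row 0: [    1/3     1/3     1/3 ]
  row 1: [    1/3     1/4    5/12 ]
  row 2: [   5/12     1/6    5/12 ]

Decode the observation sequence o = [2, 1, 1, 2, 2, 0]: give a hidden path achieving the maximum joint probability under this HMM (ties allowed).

path = [0, 0, 0, 1, 1, 1]

t=0: δ = [1.944e-01, 3.472e-02, 1.389e-01]  (obs o_0=2)
t=1: δ = [3.241e-02, 1.215e-02, 9.645e-03]  ψ = [0, 0, 2]  (obs o_1=1)
t=2: δ = [5.401e-03, 2.025e-03, 1.350e-03]  ψ = [0, 0, 0]  (obs o_2=1)
t=3: δ = [9.002e-04, 5.626e-04, 5.626e-04]  ψ = [0, 0, 0]  (obs o_3=2)
t=4: δ = [1.500e-04, 1.368e-04, 9.768e-05]  ψ = [0, 1, 2]  (obs o_4=2)
t=5: δ = [2.501e-05, 2.659e-05, 1.696e-05]  ψ = [0, 1, 2]  (obs o_5=0)
backtrack: best end state = 1; path = [0, 0, 0, 1, 1, 1]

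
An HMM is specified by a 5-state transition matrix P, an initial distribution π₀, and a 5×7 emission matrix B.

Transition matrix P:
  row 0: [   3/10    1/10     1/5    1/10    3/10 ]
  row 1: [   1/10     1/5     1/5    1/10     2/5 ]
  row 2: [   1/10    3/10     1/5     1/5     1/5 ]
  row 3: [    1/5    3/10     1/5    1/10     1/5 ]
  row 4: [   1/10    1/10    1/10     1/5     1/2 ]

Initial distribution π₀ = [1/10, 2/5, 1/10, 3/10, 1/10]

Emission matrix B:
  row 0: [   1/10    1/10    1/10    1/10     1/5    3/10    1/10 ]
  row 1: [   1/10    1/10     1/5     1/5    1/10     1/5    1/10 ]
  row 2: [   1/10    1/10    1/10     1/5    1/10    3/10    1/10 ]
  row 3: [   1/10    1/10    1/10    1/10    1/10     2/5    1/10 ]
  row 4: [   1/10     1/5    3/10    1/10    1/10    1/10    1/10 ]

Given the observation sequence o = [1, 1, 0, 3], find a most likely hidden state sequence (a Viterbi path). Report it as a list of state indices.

t=0: δ = [1.000e-02, 4.000e-02, 1.000e-02, 3.000e-02, 2.000e-02]  (obs o_0=1)
t=1: δ = [6.000e-04, 9.000e-04, 8.000e-04, 4.000e-04, 3.200e-03]  ψ = [3, 3, 1, 1, 1]  (obs o_1=1)
t=2: δ = [3.200e-05, 3.200e-05, 3.200e-05, 6.400e-05, 1.600e-04]  ψ = [4, 4, 4, 4, 4]  (obs o_2=0)
t=3: δ = [1.600e-06, 3.840e-06, 3.200e-06, 3.200e-06, 8.000e-06]  ψ = [4, 3, 4, 4, 4]  (obs o_3=3)
backtrack: best end state = 4; path = [1, 4, 4, 4]

path = [1, 4, 4, 4]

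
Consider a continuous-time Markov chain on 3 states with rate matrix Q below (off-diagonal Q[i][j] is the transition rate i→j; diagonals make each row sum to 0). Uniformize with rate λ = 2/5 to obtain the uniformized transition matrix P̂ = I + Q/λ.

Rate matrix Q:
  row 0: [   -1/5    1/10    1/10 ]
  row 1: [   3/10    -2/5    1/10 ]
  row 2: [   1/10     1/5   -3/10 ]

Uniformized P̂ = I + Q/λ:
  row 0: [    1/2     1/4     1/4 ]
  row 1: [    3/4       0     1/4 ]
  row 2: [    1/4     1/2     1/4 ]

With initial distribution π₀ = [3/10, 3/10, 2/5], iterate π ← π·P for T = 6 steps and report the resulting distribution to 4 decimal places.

t=0: π = [0.3000, 0.3000, 0.4000]
t=1: π = [0.4750, 0.2750, 0.2500]
t=2: π = [0.5063, 0.2438, 0.2500]
t=3: π = [0.4984, 0.2516, 0.2500]
t=4: π = [0.5004, 0.2496, 0.2500]
t=5: π = [0.4999, 0.2501, 0.2500]
t=6: π = [0.5000, 0.2500, 0.2500]

π = [0.5000, 0.2500, 0.2500]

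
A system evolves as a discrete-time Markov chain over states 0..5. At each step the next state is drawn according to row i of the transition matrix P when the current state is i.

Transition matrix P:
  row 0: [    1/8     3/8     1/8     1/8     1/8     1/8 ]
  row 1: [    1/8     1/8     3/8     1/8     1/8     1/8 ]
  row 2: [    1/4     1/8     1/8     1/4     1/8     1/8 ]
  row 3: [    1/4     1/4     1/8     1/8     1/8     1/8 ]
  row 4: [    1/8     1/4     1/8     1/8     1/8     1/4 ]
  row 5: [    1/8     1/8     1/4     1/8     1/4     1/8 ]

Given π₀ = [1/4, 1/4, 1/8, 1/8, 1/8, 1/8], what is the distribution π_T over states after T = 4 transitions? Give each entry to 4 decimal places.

t=0: π = [0.2500, 0.2500, 0.1250, 0.1250, 0.1250, 0.1250]
t=1: π = [0.1563, 0.2188, 0.2031, 0.1406, 0.1406, 0.1406]
t=2: π = [0.1680, 0.1992, 0.1973, 0.1504, 0.1426, 0.1426]
t=3: π = [0.1685, 0.2036, 0.1926, 0.1497, 0.1428, 0.1428]
t=4: π = [0.1678, 0.2037, 0.1938, 0.1491, 0.1429, 0.1429]

π = [0.1678, 0.2037, 0.1938, 0.1491, 0.1429, 0.1429]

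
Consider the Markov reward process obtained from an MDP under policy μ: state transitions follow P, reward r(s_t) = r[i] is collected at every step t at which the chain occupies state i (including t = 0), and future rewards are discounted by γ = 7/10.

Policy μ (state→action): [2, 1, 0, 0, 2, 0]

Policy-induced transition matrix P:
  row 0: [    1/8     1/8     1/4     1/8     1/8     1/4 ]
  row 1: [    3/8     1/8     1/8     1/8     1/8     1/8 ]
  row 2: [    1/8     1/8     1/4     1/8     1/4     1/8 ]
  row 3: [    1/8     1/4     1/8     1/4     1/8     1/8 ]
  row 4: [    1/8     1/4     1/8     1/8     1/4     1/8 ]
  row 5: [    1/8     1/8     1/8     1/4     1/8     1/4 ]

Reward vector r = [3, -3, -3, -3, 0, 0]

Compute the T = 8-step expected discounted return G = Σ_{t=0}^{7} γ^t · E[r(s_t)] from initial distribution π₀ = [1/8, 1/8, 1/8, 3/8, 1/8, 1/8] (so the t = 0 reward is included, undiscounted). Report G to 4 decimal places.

t=0: π = [0.1250, 0.1250, 0.1250, 0.3750, 0.1250, 0.1250], E[r] = -1.5000, γ^t·E[r] = -1.500000, running G = -1.500000
t=1: π = [0.1563, 0.1875, 0.1563, 0.1875, 0.1563, 0.1563], E[r] = -1.1250, γ^t·E[r] = -0.787500, running G = -2.287500
t=2: π = [0.1719, 0.1680, 0.1641, 0.1680, 0.1641, 0.1641], E[r] = -0.9844, γ^t·E[r] = -0.482344, running G = -2.769844
t=3: π = [0.1670, 0.1665, 0.1670, 0.1665, 0.1660, 0.1670], E[r] = -0.9990, γ^t·E[r] = -0.342665, running G = -3.112509
t=4: π = [0.1666, 0.1666, 0.1667, 0.1667, 0.1666, 0.1667], E[r] = -1.0001, γ^t·E[r] = -0.240129, running G = -3.352638
t=5: π = [0.1666, 0.1667, 0.1667, 0.1667, 0.1667, 0.1667], E[r] = -1.0001, γ^t·E[r] = -0.168091, running G = -3.520729
t=6: π = [0.1667, 0.1667, 0.1667, 0.1667, 0.1667, 0.1667], E[r] = -1.0000, γ^t·E[r] = -0.117650, running G = -3.638379
t=7: π = [0.1667, 0.1667, 0.1667, 0.1667, 0.1667, 0.1667], E[r] = -1.0000, γ^t·E[r] = -0.082354, running G = -3.720733

G = -3.7207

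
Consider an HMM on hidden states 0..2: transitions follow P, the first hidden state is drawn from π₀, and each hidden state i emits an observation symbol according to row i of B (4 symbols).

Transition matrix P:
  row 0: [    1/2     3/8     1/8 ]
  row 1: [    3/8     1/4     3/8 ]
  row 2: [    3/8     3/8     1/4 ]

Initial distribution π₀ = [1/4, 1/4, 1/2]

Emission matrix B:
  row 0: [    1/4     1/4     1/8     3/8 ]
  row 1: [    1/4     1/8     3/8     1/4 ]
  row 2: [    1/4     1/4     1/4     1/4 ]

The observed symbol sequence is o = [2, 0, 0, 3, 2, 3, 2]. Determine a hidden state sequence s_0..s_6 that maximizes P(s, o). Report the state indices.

t=0: δ = [3.125e-02, 9.375e-02, 1.250e-01]  (obs o_0=2)
t=1: δ = [1.172e-02, 1.172e-02, 8.789e-03]  ψ = [2, 2, 1]  (obs o_1=0)
t=2: δ = [1.465e-03, 1.099e-03, 1.099e-03]  ψ = [0, 0, 1]  (obs o_2=0)
t=3: δ = [2.747e-04, 1.373e-04, 1.030e-04]  ψ = [0, 0, 1]  (obs o_3=3)
t=4: δ = [1.717e-05, 3.862e-05, 1.287e-05]  ψ = [0, 0, 1]  (obs o_4=2)
t=5: δ = [5.431e-06, 2.414e-06, 3.621e-06]  ψ = [1, 1, 1]  (obs o_5=3)
t=6: δ = [3.395e-07, 7.638e-07, 2.263e-07]  ψ = [0, 0, 1]  (obs o_6=2)
backtrack: best end state = 1; path = [2, 0, 0, 0, 1, 0, 1]

path = [2, 0, 0, 0, 1, 0, 1]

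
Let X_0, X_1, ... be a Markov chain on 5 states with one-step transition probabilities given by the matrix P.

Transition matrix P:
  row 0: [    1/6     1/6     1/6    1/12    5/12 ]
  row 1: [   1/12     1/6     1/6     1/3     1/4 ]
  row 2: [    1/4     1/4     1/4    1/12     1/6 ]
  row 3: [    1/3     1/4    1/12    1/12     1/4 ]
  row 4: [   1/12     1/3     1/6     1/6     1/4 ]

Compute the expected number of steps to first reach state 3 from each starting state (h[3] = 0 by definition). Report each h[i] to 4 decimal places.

First-step conditioning: h[3] = 0; for i ≠ 3, h[i] = 1 + Σ_k P[i][k]·h[k].
  h[0] = 1 + 1/6·h[0] + 1/6·h[1] + 1/6·h[2] + 5/12·h[4]
  h[1] = 1 + 1/12·h[0] + 1/6·h[1] + 1/6·h[2] + 1/4·h[4]
  h[2] = 1 + 1/4·h[0] + 1/4·h[1] + 1/4·h[2] + 1/6·h[4]
  h[4] = 1 + 1/12·h[0] + 1/3·h[1] + 1/6·h[2] + 1/4·h[4]
Solving the 4×4 linear system over states ≠ 3 gives exactly h = [11352/1867, 8712/1867, 11436/1867, 0, 10164/1867] (h[3] = 0 is the target).

h = [6.0803, 4.6663, 6.1253, 0.0000, 5.4440]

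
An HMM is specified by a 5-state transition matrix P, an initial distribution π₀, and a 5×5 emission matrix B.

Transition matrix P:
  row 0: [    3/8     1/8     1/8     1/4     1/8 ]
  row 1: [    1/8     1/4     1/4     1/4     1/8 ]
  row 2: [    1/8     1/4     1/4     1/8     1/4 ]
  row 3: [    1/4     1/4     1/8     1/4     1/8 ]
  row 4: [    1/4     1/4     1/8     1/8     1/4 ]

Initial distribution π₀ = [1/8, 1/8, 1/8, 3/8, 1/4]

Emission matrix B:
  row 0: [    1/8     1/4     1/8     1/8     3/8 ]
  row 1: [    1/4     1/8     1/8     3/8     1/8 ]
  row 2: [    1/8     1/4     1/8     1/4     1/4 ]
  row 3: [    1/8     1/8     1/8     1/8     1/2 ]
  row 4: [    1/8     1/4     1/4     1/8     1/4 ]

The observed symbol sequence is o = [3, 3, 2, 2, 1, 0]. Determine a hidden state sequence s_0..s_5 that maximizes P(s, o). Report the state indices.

t=0: δ = [1.562e-02, 4.688e-02, 3.125e-02, 4.688e-02, 3.125e-02]  (obs o_0=3)
t=1: δ = [1.465e-03, 4.395e-03, 2.930e-03, 1.465e-03, 9.766e-04]  ψ = [3, 1, 1, 1, 2]  (obs o_1=3)
t=2: δ = [6.866e-05, 1.373e-04, 1.373e-04, 1.373e-04, 1.831e-04]  ψ = [0, 1, 1, 1, 2]  (obs o_2=2)
t=3: δ = [5.722e-06, 5.722e-06, 4.292e-06, 4.292e-06, 1.144e-05]  ψ = [4, 4, 1, 1, 4]  (obs o_3=2)
t=4: δ = [7.153e-07, 3.576e-07, 3.576e-07, 1.788e-07, 7.153e-07]  ψ = [4, 4, 1, 0, 4]  (obs o_4=1)
t=5: δ = [3.353e-08, 4.470e-08, 1.118e-08, 2.235e-08, 2.235e-08]  ψ = [0, 4, 0, 0, 4]  (obs o_5=0)
backtrack: best end state = 1; path = [1, 2, 4, 4, 4, 1]

path = [1, 2, 4, 4, 4, 1]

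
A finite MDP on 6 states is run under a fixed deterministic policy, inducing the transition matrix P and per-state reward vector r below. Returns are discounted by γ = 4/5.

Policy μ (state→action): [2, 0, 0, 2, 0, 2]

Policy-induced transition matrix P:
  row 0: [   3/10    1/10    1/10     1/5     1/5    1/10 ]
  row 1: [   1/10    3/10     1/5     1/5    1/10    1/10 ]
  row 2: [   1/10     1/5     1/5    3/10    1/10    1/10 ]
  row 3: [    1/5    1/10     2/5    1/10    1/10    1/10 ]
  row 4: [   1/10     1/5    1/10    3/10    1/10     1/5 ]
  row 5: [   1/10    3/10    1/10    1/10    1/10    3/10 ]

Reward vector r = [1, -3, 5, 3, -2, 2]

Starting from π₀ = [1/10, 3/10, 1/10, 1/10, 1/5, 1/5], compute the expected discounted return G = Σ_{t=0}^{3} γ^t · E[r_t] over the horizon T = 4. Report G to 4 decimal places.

t=0: π = [0.1000, 0.3000, 0.1000, 0.1000, 0.2000, 0.2000], E[r] = 0.0000, γ^t·E[r] = 0.000000, running G = 0.000000
t=1: π = [0.1300, 0.2300, 0.1700, 0.2000, 0.1100, 0.1600], E[r] = 0.9900, γ^t·E[r] = 0.792000, running G = 0.792000
t=2: π = [0.1460, 0.2060, 0.2000, 0.1920, 0.1130, 0.1430], E[r] = 1.1640, γ^t·E[r] = 0.744960, running G = 1.536960
t=3: π = [0.1484, 0.2011, 0.1982, 0.1978, 0.1146, 0.1399], E[r] = 1.1801, γ^t·E[r] = 0.604211, running G = 2.141171

G = 2.1412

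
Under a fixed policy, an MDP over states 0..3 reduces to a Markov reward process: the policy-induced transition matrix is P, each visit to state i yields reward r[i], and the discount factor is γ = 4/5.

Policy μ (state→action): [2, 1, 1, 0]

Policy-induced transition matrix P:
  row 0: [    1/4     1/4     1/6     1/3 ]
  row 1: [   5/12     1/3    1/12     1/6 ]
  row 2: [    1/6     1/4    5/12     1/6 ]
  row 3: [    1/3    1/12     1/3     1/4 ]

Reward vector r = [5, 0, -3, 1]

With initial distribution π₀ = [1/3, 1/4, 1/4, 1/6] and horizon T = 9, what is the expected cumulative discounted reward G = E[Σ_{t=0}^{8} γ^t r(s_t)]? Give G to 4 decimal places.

t=0: π = [0.3333, 0.2500, 0.2500, 0.1667], E[r] = 1.0833, γ^t·E[r] = 1.083333, running G = 1.083333
t=1: π = [0.2847, 0.2431, 0.2361, 0.2361], E[r] = 0.9514, γ^t·E[r] = 0.761111, running G = 1.844444
t=2: π = [0.2905, 0.2309, 0.2448, 0.2338], E[r] = 0.9520, γ^t·E[r] = 0.609259, running G = 2.453704
t=3: π = [0.2876, 0.2303, 0.2476, 0.2346], E[r] = 0.9296, γ^t·E[r] = 0.475975, running G = 2.929679
t=4: π = [0.2873, 0.2301, 0.2485, 0.2341], E[r] = 0.9252, γ^t·E[r] = 0.378965, running G = 3.308644
t=5: π = [0.2872, 0.2302, 0.2486, 0.2341], E[r] = 0.9239, γ^t·E[r] = 0.302756, running G = 3.611400
t=6: π = [0.2871, 0.2302, 0.2487, 0.2340], E[r] = 0.9238, γ^t·E[r] = 0.242165, running G = 3.853564
t=7: π = [0.2871, 0.2302, 0.2487, 0.2340], E[r] = 0.9238, γ^t·E[r] = 0.193730, running G = 4.047294
t=8: π = [0.2871, 0.2302, 0.2487, 0.2340], E[r] = 0.9238, γ^t·E[r] = 0.154985, running G = 4.202279

G = 4.2023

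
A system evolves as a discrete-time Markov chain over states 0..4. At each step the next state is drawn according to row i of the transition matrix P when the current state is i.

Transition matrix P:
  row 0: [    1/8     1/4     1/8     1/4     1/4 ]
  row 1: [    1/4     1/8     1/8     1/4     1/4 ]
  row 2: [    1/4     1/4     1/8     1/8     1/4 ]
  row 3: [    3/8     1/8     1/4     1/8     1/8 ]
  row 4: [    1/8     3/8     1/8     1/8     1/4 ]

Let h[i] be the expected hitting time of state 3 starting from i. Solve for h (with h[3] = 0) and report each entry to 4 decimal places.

First-step conditioning: h[3] = 0; for i ≠ 3, h[i] = 1 + Σ_k P[i][k]·h[k].
  h[0] = 1 + 1/8·h[0] + 1/4·h[1] + 1/8·h[2] + 1/4·h[4]
  h[1] = 1 + 1/4·h[0] + 1/8·h[1] + 1/8·h[2] + 1/4·h[4]
  h[2] = 1 + 1/4·h[0] + 1/4·h[1] + 1/8·h[2] + 1/4·h[4]
  h[4] = 1 + 1/8·h[0] + 3/8·h[1] + 1/8·h[2] + 1/4·h[4]
Solving the 4×4 linear system over states ≠ 3 gives exactly h = [64/13, 64/13, 72/13, 0, 72/13] (h[3] = 0 is the target).

h = [4.9231, 4.9231, 5.5385, 0.0000, 5.5385]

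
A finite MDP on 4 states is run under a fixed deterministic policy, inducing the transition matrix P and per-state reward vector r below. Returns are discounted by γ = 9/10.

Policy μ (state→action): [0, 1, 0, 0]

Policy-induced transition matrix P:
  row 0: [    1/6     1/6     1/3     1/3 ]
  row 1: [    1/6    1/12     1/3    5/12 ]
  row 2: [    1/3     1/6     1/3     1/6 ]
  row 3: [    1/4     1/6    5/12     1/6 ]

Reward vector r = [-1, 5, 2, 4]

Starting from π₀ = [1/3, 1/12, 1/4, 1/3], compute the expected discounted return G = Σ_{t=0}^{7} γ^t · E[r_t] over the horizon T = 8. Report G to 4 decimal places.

G = 12.3525

t=0: π = [0.3333, 0.0833, 0.2500, 0.3333], E[r] = 1.9167, γ^t·E[r] = 1.916667, running G = 1.916667
t=1: π = [0.2361, 0.1597, 0.3611, 0.2431], E[r] = 2.2569, γ^t·E[r] = 2.031250, running G = 3.947917
t=2: π = [0.2471, 0.1534, 0.3536, 0.2459], E[r] = 2.2106, γ^t·E[r] = 1.790625, running G = 5.738542
t=3: π = [0.2461, 0.1539, 0.3538, 0.2462], E[r] = 2.2158, γ^t·E[r] = 1.615289, running G = 7.353831
t=4: π = [0.2462, 0.1538, 0.3538, 0.2462], E[r] = 2.2154, γ^t·E[r] = 1.453507, running G = 8.807338
t=5: π = [0.2462, 0.1538, 0.3538, 0.2462], E[r] = 2.2154, γ^t·E[r] = 1.308161, running G = 10.115499
t=6: π = [0.2462, 0.1538, 0.3538, 0.2462], E[r] = 2.2154, γ^t·E[r] = 1.177346, running G = 11.292845
t=7: π = [0.2462, 0.1538, 0.3538, 0.2462], E[r] = 2.2154, γ^t·E[r] = 1.059612, running G = 12.352457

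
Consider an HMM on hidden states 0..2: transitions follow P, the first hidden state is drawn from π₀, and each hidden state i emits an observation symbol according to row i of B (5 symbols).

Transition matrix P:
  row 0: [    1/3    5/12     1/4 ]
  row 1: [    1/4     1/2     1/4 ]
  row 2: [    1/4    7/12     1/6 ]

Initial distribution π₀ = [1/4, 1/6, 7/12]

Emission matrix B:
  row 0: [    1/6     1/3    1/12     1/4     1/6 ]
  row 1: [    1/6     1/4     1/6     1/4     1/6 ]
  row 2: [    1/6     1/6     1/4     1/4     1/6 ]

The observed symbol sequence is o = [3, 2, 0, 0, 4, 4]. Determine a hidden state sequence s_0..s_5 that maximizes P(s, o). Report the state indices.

t=0: δ = [6.250e-02, 4.167e-02, 1.458e-01]  (obs o_0=3)
t=1: δ = [3.038e-03, 1.418e-02, 6.076e-03]  ψ = [2, 2, 2]  (obs o_1=2)
t=2: δ = [5.908e-04, 1.182e-03, 5.908e-04]  ψ = [1, 1, 1]  (obs o_2=0)
t=3: δ = [4.923e-05, 9.846e-05, 4.923e-05]  ψ = [1, 1, 1]  (obs o_3=0)
t=4: δ = [4.103e-06, 8.205e-06, 4.103e-06]  ψ = [1, 1, 1]  (obs o_4=4)
t=5: δ = [3.419e-07, 6.838e-07, 3.419e-07]  ψ = [1, 1, 1]  (obs o_5=4)
backtrack: best end state = 1; path = [2, 1, 1, 1, 1, 1]

path = [2, 1, 1, 1, 1, 1]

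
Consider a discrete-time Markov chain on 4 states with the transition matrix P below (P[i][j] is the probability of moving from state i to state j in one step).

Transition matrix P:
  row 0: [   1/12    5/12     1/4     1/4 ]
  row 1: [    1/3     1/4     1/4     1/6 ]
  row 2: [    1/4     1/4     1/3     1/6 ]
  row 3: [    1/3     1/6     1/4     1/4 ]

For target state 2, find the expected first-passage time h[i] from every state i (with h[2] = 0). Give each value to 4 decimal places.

h = [4.0000, 4.0000, 0.0000, 4.0000]

First-step conditioning: h[2] = 0; for i ≠ 2, h[i] = 1 + Σ_k P[i][k]·h[k].
  h[0] = 1 + 1/12·h[0] + 5/12·h[1] + 1/4·h[3]
  h[1] = 1 + 1/3·h[0] + 1/4·h[1] + 1/6·h[3]
  h[3] = 1 + 1/3·h[0] + 1/6·h[1] + 1/4·h[3]
Solving the 3×3 linear system over states ≠ 2 gives exactly h = [4, 4, 0, 4] (h[2] = 0 is the target).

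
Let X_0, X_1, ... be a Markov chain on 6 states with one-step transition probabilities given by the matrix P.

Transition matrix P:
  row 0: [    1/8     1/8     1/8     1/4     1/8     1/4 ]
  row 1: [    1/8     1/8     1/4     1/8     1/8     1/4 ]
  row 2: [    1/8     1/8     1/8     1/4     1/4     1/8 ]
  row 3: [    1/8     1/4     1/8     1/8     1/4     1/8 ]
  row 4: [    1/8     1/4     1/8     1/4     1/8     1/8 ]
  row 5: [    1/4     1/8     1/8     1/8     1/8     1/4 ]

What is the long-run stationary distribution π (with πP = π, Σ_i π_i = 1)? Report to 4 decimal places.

π = [0.1485, 0.1686, 0.1461, 0.1826, 0.1661, 0.1882]

Balance equations π_j = Σ_i π_i·P[i][j]:
  π_0 = 1/8·π_0 + 1/8·π_1 + 1/8·π_2 + 1/8·π_3 + 1/8·π_4 + 1/4·π_5
  π_1 = 1/8·π_0 + 1/8·π_1 + 1/8·π_2 + 1/4·π_3 + 1/4·π_4 + 1/8·π_5
  π_2 = 1/8·π_0 + 1/4·π_1 + 1/8·π_2 + 1/8·π_3 + 1/8·π_4 + 1/8·π_5
  π_3 = 1/4·π_0 + 1/8·π_1 + 1/4·π_2 + 1/8·π_3 + 1/4·π_4 + 1/8·π_5
  π_4 = 1/8·π_0 + 1/8·π_1 + 1/4·π_2 + 1/4·π_3 + 1/8·π_4 + 1/8·π_5
  normalize: π_0 + π_1 + π_2 + π_3 + π_4 + π_5 = 1
Solving the linear system gives exactly π = [607/4087, 689/4087, 597/4087, 6716/36783, 6109/36783, 769/4087].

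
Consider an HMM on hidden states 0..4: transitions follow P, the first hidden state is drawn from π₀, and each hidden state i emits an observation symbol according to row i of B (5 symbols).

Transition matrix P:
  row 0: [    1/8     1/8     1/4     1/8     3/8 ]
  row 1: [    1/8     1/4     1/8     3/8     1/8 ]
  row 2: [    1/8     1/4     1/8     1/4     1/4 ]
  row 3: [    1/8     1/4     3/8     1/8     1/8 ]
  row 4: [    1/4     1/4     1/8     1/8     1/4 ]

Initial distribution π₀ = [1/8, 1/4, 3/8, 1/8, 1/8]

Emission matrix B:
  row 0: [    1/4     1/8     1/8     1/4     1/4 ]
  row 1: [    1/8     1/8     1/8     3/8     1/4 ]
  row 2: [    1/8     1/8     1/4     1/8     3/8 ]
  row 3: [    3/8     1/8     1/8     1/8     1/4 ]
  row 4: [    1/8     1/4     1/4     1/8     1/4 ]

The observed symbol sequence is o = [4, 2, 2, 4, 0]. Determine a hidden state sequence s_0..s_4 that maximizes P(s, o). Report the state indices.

t=0: δ = [3.125e-02, 6.250e-02, 1.406e-01, 3.125e-02, 3.125e-02]  (obs o_0=4)
t=1: δ = [2.197e-03, 4.395e-03, 4.395e-03, 4.395e-03, 8.789e-03]  ψ = [2, 2, 2, 2, 2]  (obs o_1=2)
t=2: δ = [2.747e-04, 2.747e-04, 4.120e-04, 2.060e-04, 5.493e-04]  ψ = [4, 4, 3, 1, 4]  (obs o_2=2)
t=3: δ = [3.433e-05, 3.433e-05, 2.897e-05, 2.575e-05, 3.433e-05]  ψ = [4, 4, 3, 1, 4]  (obs o_3=4)
t=4: δ = [2.146e-06, 1.073e-06, 1.207e-06, 4.828e-06, 1.609e-06]  ψ = [4, 1, 3, 1, 0]  (obs o_4=0)
backtrack: best end state = 3; path = [2, 4, 4, 1, 3]

path = [2, 4, 4, 1, 3]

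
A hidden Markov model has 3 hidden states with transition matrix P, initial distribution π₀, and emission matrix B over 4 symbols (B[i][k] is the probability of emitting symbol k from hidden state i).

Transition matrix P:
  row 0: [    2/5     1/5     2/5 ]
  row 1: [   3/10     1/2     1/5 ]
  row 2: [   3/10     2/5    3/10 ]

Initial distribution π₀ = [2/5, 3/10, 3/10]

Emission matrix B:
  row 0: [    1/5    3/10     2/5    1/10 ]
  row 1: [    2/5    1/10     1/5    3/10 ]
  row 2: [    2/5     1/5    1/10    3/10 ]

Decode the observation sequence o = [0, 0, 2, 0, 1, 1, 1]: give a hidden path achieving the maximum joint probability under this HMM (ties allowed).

t=0: δ = [8.000e-02, 1.200e-01, 1.200e-01]  (obs o_0=0)
t=1: δ = [7.200e-03, 2.400e-02, 1.440e-02]  ψ = [1, 1, 2]  (obs o_1=0)
t=2: δ = [2.880e-03, 2.400e-03, 4.800e-04]  ψ = [1, 1, 1]  (obs o_2=2)
t=3: δ = [2.304e-04, 4.800e-04, 4.608e-04]  ψ = [0, 1, 0]  (obs o_3=0)
t=4: δ = [4.320e-05, 2.400e-05, 2.765e-05]  ψ = [1, 1, 2]  (obs o_4=1)
t=5: δ = [5.184e-06, 1.200e-06, 3.456e-06]  ψ = [0, 1, 0]  (obs o_5=1)
t=6: δ = [6.221e-07, 1.382e-07, 4.147e-07]  ψ = [0, 2, 0]  (obs o_6=1)
backtrack: best end state = 0; path = [1, 1, 1, 1, 0, 0, 0]

path = [1, 1, 1, 1, 0, 0, 0]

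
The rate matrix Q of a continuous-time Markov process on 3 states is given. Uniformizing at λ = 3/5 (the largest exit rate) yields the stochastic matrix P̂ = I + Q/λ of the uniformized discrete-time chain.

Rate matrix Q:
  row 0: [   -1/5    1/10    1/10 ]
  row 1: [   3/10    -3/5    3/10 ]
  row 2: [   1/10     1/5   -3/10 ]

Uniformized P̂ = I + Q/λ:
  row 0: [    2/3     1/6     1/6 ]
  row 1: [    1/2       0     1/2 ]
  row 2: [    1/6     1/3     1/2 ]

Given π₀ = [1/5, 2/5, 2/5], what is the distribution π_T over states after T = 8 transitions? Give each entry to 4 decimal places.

t=0: π = [0.2000, 0.4000, 0.4000]
t=1: π = [0.4000, 0.1667, 0.4333]
t=2: π = [0.4222, 0.2111, 0.3667]
t=3: π = [0.4481, 0.1926, 0.3593]
t=4: π = [0.4549, 0.1944, 0.3506]
t=5: π = [0.4590, 0.1927, 0.3484]
t=6: π = [0.4604, 0.1926, 0.3470]
t=7: π = [0.4611, 0.1924, 0.3465]
t=8: π = [0.4613, 0.1924, 0.3463]

π = [0.4613, 0.1924, 0.3463]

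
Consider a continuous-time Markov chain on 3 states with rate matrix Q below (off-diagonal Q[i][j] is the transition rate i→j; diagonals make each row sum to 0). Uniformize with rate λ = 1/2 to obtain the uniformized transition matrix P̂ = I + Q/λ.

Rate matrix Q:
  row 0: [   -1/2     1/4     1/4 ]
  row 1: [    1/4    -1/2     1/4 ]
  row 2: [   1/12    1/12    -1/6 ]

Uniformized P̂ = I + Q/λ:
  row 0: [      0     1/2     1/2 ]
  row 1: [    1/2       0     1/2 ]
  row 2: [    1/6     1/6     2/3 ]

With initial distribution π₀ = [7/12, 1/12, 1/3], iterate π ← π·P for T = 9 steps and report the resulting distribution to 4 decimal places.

t=0: π = [0.5833, 0.0833, 0.3333]
t=1: π = [0.0972, 0.3472, 0.5556]
t=2: π = [0.2662, 0.1412, 0.5926]
t=3: π = [0.1694, 0.2319, 0.5988]
t=4: π = [0.2157, 0.1845, 0.5998]
t=5: π = [0.1922, 0.2078, 0.6000]
t=6: π = [0.2039, 0.1961, 0.6000]
t=7: π = [0.1980, 0.2020, 0.6000]
t=8: π = [0.2010, 0.1990, 0.6000]
t=9: π = [0.1995, 0.2005, 0.6000]

π = [0.1995, 0.2005, 0.6000]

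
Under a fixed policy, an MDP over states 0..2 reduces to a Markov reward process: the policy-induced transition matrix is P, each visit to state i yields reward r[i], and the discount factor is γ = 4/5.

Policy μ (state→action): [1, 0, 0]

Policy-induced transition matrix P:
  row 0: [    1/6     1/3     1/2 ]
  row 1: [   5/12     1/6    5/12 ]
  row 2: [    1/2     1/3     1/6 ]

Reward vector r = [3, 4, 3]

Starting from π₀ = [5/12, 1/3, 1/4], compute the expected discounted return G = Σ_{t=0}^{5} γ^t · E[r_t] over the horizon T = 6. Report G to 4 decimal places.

t=0: π = [0.4167, 0.3333, 0.2500], E[r] = 3.3333, γ^t·E[r] = 3.333333, running G = 3.333333
t=1: π = [0.3333, 0.2778, 0.3889], E[r] = 3.2778, γ^t·E[r] = 2.622222, running G = 5.955556
t=2: π = [0.3657, 0.2870, 0.3472], E[r] = 3.2870, γ^t·E[r] = 2.103704, running G = 8.059259
t=3: π = [0.3542, 0.2855, 0.3603], E[r] = 3.2855, γ^t·E[r] = 1.682173, running G = 9.741432
t=4: π = [0.3582, 0.2858, 0.3561], E[r] = 3.2858, γ^t·E[r] = 1.345844, running G = 11.087276
t=5: π = [0.3568, 0.2857, 0.3575], E[r] = 3.2857, γ^t·E[r] = 1.076661, running G = 12.163937

G = 12.1639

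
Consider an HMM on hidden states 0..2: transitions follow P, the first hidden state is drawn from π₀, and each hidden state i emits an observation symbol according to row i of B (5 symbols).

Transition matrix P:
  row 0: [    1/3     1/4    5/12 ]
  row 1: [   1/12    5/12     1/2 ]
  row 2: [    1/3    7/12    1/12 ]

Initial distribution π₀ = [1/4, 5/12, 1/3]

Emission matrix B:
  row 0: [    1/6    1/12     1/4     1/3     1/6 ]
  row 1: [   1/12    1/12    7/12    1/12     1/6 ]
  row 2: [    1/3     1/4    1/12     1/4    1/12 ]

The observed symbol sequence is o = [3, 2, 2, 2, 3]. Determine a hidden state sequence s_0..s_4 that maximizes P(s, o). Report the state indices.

path = [2, 1, 1, 1, 2]

t=0: δ = [8.333e-02, 3.472e-02, 8.333e-02]  (obs o_0=3)
t=1: δ = [6.944e-03, 2.836e-02, 2.894e-03]  ψ = [0, 2, 0]  (obs o_1=2)
t=2: δ = [5.908e-04, 6.892e-03, 1.182e-03]  ψ = [1, 1, 1]  (obs o_2=2)
t=3: δ = [1.436e-04, 1.675e-03, 2.872e-04]  ψ = [1, 1, 1]  (obs o_3=2)
t=4: δ = [4.653e-05, 5.817e-05, 2.094e-04]  ψ = [1, 1, 1]  (obs o_4=3)
backtrack: best end state = 2; path = [2, 1, 1, 1, 2]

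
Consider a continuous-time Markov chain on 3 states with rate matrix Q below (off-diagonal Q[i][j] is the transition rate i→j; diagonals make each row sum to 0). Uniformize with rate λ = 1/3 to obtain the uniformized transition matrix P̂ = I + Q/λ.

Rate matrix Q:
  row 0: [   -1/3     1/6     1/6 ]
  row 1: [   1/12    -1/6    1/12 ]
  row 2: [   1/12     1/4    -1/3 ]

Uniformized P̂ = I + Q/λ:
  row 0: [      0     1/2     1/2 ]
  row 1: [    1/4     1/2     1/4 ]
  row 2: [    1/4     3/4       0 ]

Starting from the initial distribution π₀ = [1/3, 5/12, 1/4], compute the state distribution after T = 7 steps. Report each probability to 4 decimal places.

t=0: π = [0.3333, 0.4167, 0.2500]
t=1: π = [0.1667, 0.5625, 0.2708]
t=2: π = [0.2083, 0.5677, 0.2240]
t=3: π = [0.1979, 0.5560, 0.2461]
t=4: π = [0.2005, 0.5615, 0.2380]
t=5: π = [0.1999, 0.5595, 0.2406]
t=6: π = [0.2000, 0.5602, 0.2398]
t=7: π = [0.2000, 0.5600, 0.2401]

π = [0.2000, 0.5600, 0.2401]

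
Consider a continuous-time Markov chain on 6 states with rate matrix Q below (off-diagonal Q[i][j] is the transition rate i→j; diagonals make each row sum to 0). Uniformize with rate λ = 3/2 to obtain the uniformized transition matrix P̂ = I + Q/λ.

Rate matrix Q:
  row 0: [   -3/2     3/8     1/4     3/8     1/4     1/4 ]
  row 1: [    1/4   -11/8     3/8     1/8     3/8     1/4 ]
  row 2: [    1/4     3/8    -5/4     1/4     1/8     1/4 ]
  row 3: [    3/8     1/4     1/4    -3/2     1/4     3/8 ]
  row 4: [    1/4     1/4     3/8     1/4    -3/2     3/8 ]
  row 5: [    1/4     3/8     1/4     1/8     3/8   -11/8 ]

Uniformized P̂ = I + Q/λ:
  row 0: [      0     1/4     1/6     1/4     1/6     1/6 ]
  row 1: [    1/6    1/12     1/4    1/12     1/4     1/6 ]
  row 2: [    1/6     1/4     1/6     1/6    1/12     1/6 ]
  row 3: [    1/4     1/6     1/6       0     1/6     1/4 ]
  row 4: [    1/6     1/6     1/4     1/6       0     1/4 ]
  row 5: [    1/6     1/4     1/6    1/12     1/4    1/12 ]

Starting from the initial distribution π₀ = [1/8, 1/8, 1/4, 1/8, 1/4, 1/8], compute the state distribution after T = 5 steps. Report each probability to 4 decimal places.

π = [0.1519, 0.1941, 0.1958, 0.1273, 0.1553, 0.1756]

t=0: π = [0.1250, 0.1250, 0.2500, 0.1250, 0.2500, 0.1250]
t=1: π = [0.1563, 0.1979, 0.1979, 0.1354, 0.1250, 0.1875]
t=2: π = [0.1519, 0.1953, 0.1936, 0.1250, 0.1615, 0.1727]
t=3: π = [0.1518, 0.1936, 0.1964, 0.1278, 0.1543, 0.1761]
t=4: π = [0.1520, 0.1942, 0.1957, 0.1272, 0.1554, 0.1755]
t=5: π = [0.1519, 0.1941, 0.1958, 0.1273, 0.1553, 0.1756]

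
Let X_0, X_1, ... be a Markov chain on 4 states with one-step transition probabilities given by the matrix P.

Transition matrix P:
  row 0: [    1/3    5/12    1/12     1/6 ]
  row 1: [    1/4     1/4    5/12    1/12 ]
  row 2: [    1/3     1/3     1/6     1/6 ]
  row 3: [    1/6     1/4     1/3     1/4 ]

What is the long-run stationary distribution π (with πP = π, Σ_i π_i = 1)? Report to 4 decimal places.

π = [0.2814, 0.3176, 0.2481, 0.1529]

Balance equations π_j = Σ_i π_i·P[i][j]:
  π_0 = 1/3·π_0 + 1/4·π_1 + 1/3·π_2 + 1/6·π_3
  π_1 = 5/12·π_0 + 1/4·π_1 + 1/3·π_2 + 1/4·π_3
  π_2 = 1/12·π_0 + 5/12·π_1 + 1/6·π_2 + 1/3·π_3
  normalize: π_0 + π_1 + π_2 + π_3 = 1
Solving the linear system gives exactly π = [482/1713, 544/1713, 425/1713, 262/1713].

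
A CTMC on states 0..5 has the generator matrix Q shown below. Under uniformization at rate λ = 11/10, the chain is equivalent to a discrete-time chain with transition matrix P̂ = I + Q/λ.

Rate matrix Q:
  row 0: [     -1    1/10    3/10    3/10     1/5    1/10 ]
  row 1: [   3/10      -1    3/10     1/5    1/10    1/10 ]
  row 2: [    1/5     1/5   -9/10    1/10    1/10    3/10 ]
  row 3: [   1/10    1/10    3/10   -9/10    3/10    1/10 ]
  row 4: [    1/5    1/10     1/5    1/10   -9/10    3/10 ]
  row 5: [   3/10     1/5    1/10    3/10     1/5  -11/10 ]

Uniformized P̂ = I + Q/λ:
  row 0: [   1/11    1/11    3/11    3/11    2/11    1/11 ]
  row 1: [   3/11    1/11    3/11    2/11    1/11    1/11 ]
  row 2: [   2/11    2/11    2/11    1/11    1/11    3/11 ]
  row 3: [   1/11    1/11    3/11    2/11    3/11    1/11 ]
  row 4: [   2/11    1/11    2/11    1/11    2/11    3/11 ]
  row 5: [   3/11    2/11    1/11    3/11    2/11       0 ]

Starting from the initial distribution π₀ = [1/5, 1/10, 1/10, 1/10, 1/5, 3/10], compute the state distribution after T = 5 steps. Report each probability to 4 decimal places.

π = [0.1744, 0.1234, 0.2117, 0.1766, 0.1674, 0.1465]

t=0: π = [0.2000, 0.1000, 0.1000, 0.1000, 0.2000, 0.3000]
t=1: π = [0.1909, 0.1273, 0.1909, 0.2000, 0.1727, 0.1182]
t=2: π = [0.1686, 0.1190, 0.2182, 0.1769, 0.1711, 0.1463]
t=3: π = [0.1745, 0.1240, 0.2107, 0.1751, 0.1672, 0.1484]
t=4: π = [0.1748, 0.1236, 0.2114, 0.1768, 0.1673, 0.1461]
t=5: π = [0.1744, 0.1234, 0.2117, 0.1766, 0.1674, 0.1465]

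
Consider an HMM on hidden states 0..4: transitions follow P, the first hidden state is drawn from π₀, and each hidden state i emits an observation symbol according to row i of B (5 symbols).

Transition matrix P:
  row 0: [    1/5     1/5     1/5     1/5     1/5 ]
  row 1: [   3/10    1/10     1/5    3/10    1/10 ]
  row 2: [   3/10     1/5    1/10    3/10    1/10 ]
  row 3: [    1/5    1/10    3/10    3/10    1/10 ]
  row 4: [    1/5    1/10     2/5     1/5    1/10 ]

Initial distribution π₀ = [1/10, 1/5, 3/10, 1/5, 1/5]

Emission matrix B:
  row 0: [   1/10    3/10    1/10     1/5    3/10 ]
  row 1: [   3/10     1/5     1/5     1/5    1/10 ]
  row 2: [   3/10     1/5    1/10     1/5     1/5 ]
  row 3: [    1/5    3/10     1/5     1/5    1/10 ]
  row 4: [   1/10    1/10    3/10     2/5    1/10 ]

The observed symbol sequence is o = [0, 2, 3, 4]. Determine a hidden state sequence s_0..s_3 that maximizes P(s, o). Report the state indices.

path = [2, 3, 2, 0]

t=0: δ = [1.000e-02, 6.000e-02, 9.000e-02, 4.000e-02, 2.000e-02]  (obs o_0=0)
t=1: δ = [2.700e-03, 3.600e-03, 1.200e-03, 5.400e-03, 2.700e-03]  ψ = [2, 2, 1, 2, 2]  (obs o_1=2)
t=2: δ = [2.160e-04, 1.080e-04, 3.240e-04, 3.240e-04, 2.160e-04]  ψ = [1, 0, 3, 3, 0]  (obs o_2=3)
t=3: δ = [2.916e-05, 6.480e-06, 1.944e-05, 9.720e-06, 4.320e-06]  ψ = [2, 2, 3, 2, 0]  (obs o_3=4)
backtrack: best end state = 0; path = [2, 3, 2, 0]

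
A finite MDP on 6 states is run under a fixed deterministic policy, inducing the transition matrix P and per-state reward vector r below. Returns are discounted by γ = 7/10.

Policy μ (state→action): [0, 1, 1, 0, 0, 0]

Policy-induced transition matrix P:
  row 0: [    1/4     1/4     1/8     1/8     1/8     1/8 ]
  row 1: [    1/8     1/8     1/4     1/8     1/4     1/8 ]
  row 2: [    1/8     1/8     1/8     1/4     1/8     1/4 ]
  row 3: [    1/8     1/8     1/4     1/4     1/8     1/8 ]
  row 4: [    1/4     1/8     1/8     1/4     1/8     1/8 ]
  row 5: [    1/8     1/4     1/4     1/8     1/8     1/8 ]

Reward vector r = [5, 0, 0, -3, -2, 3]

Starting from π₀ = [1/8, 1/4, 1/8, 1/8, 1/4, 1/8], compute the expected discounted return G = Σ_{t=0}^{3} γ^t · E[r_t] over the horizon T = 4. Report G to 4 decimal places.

G = 0.7492

t=0: π = [0.1250, 0.2500, 0.1250, 0.1250, 0.2500, 0.1250], E[r] = 0.1250, γ^t·E[r] = 0.125000, running G = 0.125000
t=1: π = [0.1719, 0.1563, 0.1875, 0.1875, 0.1563, 0.1406], E[r] = 0.4063, γ^t·E[r] = 0.284375, running G = 0.409375
t=2: π = [0.1660, 0.1641, 0.1855, 0.1914, 0.1445, 0.1484], E[r] = 0.4121, γ^t·E[r] = 0.201934, running G = 0.611309
t=3: π = [0.1638, 0.1643, 0.1880, 0.1902, 0.1455, 0.1482], E[r] = 0.4021, γ^t·E[r] = 0.137920, running G = 0.749229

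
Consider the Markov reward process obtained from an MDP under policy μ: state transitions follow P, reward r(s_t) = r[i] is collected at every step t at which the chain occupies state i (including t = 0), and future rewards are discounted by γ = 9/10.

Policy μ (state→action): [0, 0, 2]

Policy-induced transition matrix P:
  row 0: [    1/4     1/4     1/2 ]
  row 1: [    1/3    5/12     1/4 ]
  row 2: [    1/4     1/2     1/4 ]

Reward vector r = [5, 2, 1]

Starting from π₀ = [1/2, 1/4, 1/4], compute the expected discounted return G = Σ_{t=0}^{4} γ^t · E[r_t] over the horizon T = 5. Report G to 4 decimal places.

t=0: π = [0.5000, 0.2500, 0.2500], E[r] = 3.2500, γ^t·E[r] = 3.250000, running G = 3.250000
t=1: π = [0.2708, 0.3542, 0.3750], E[r] = 2.4375, γ^t·E[r] = 2.193750, running G = 5.443750
t=2: π = [0.2795, 0.4028, 0.3177], E[r] = 2.5208, γ^t·E[r] = 2.041875, running G = 7.485625
t=3: π = [0.2836, 0.3966, 0.3199], E[r] = 2.5308, γ^t·E[r] = 1.844965, running G = 9.330590
t=4: π = [0.2830, 0.3961, 0.3209], E[r] = 2.5282, γ^t·E[r] = 1.658783, running G = 10.989373

G = 10.9894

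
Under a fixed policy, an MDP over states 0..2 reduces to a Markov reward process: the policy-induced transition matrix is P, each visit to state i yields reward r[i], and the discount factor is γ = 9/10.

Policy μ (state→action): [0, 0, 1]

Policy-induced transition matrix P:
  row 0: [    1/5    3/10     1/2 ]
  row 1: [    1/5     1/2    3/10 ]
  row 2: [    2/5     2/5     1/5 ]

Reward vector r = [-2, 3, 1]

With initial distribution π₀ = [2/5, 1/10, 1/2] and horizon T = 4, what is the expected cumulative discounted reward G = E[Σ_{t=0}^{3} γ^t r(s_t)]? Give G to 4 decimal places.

t=0: π = [0.4000, 0.1000, 0.5000], E[r] = 0.0000, γ^t·E[r] = 0.000000, running G = 0.000000
t=1: π = [0.3000, 0.3700, 0.3300], E[r] = 0.8400, γ^t·E[r] = 0.756000, running G = 0.756000
t=2: π = [0.2660, 0.4070, 0.3270], E[r] = 1.0160, γ^t·E[r] = 0.822960, running G = 1.578960
t=3: π = [0.2654, 0.4141, 0.3205], E[r] = 1.0320, γ^t·E[r] = 0.752328, running G = 2.331288

G = 2.3313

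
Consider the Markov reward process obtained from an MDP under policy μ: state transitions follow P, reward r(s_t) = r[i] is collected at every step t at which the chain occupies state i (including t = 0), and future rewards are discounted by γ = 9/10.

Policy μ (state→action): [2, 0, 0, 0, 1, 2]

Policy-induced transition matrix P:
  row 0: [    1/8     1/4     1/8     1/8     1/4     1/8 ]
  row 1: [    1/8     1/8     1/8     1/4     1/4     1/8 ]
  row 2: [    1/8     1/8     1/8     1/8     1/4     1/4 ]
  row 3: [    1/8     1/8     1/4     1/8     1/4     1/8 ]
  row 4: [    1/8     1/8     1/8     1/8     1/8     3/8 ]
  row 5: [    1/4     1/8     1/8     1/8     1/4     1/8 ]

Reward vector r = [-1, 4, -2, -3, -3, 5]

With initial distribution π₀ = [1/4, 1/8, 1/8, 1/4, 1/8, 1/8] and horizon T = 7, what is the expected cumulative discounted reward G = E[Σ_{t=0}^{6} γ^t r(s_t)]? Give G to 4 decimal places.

t=0: π = [0.2500, 0.1250, 0.1250, 0.2500, 0.1250, 0.1250], E[r] = -0.5000, γ^t·E[r] = -0.500000, running G = -0.500000
t=1: π = [0.1406, 0.1563, 0.1563, 0.1406, 0.2344, 0.1719], E[r] = -0.0938, γ^t·E[r] = -0.084375, running G = -0.584375
t=2: π = [0.1465, 0.1426, 0.1426, 0.1445, 0.2207, 0.2031], E[r] = 0.0586, γ^t·E[r] = 0.047461, running G = -0.536914
t=3: π = [0.1504, 0.1433, 0.1431, 0.1428, 0.2224, 0.1980], E[r] = 0.0310, γ^t·E[r] = 0.022603, running G = -0.514311
t=4: π = [0.1497, 0.1438, 0.1429, 0.1429, 0.2222, 0.1985], E[r] = 0.0368, γ^t·E[r] = 0.024167, running G = -0.490144
t=5: π = [0.1498, 0.1437, 0.1429, 0.1430, 0.2222, 0.1984], E[r] = 0.0358, γ^t·E[r] = 0.021120, running G = -0.469024
t=6: π = [0.1498, 0.1437, 0.1429, 0.1430, 0.2222, 0.1984], E[r] = 0.0359, γ^t·E[r] = 0.019064, running G = -0.449960

G = -0.4500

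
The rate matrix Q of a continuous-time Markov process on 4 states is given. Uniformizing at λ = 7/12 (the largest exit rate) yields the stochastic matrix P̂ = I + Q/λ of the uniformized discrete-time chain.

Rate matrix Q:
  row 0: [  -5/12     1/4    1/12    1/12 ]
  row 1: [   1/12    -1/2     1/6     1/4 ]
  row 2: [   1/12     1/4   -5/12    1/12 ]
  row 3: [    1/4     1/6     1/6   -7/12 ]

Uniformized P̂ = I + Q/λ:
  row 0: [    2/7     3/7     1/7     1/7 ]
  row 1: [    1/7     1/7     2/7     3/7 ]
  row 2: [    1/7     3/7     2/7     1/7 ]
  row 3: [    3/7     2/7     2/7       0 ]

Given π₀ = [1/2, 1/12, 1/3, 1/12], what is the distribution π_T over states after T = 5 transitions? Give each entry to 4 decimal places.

π = [0.2344, 0.3103, 0.2525, 0.2028]

t=0: π = [0.5000, 0.0833, 0.3333, 0.0833]
t=1: π = [0.2381, 0.3929, 0.2143, 0.1548]
t=2: π = [0.2211, 0.2942, 0.2517, 0.2330]
t=3: π = [0.2410, 0.3112, 0.2541, 0.1936]
t=4: π = [0.2326, 0.3120, 0.2513, 0.2041]
t=5: π = [0.2344, 0.3103, 0.2525, 0.2028]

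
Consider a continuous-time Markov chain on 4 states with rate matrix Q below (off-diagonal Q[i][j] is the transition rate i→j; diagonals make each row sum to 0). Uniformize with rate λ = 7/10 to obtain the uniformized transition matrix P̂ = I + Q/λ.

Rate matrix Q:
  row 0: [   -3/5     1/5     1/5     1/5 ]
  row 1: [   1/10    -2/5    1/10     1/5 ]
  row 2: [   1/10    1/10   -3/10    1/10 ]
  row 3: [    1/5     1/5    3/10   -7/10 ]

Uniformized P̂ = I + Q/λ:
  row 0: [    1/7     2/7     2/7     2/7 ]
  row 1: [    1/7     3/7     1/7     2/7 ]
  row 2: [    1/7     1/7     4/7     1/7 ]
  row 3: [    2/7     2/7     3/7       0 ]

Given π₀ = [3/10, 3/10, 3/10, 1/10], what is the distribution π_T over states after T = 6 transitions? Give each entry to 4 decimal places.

t=0: π = [0.3000, 0.3000, 0.3000, 0.1000]
t=1: π = [0.1571, 0.2857, 0.3429, 0.2143]
t=2: π = [0.1735, 0.2776, 0.3735, 0.1755]
t=3: π = [0.1679, 0.2720, 0.3778, 0.1822]
t=4: π = [0.1689, 0.2706, 0.3808, 0.1797]
t=5: π = [0.1685, 0.2700, 0.3815, 0.1800]
t=6: π = [0.1686, 0.2698, 0.3819, 0.1798]

π = [0.1686, 0.2698, 0.3819, 0.1798]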